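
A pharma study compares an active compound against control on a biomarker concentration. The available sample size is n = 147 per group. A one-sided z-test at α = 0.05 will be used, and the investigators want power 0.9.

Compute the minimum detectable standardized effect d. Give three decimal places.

Need Φ(δ − 1.645) = 0.9, so δ = 1.645 + 1.282 = 2.926.
δ = d·√(n/2) ⇒ d = δ/√(n/2) = 2.926/√(147/2) = 0.3413.

d ≈ 0.341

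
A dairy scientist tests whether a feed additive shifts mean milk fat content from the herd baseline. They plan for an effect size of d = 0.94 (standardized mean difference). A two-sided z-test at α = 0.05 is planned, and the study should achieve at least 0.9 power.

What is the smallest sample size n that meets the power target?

n = 12

Set Φ(δ − 1.960) = 0.9; then δ − 1.960 = Φ⁻¹(0.9) = 1.282, giving δ = 3.242.
(The Φ(−δ − z_{α/2}) term is vanishingly small for δ > 0 and is dropped in the standard sample-size formula.)
δ = d·√n ⇒ n = (δ/d)² = (3.242 / 0.94)² = 11.89.
Round up to the next whole unit.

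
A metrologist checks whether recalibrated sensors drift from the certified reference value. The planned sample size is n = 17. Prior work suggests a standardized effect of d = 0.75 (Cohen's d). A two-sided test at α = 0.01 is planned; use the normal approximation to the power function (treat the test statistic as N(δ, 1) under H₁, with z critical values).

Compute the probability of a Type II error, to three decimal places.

β ≈ 0.303

Noncentrality parameter: λ = d·√n = 0.75 × √17 = 3.0923
Two-sided α = 0.01 → critical value z_{0.005} = 2.576.
Power = Φ(λ − 2.576) + Φ(−λ − 2.576) = Φ(0.516) + Φ(-5.668) = 0.6972 + 0.0000 = 0.6972.
Type II error: β = 1 − power = 1 − 0.6972 = 0.3028.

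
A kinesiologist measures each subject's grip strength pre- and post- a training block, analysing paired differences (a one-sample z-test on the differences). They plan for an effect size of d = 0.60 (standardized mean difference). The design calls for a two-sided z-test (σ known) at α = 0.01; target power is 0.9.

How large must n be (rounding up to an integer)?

Set Φ(δ − 2.576) = 0.9; then δ − 2.576 = Φ⁻¹(0.9) = 1.282, giving δ = 3.857.
(The Φ(−δ − z_{α/2}) term is vanishingly small for δ > 0 and is dropped in the standard sample-size formula.)
δ = d·√n ⇒ n = (δ/d)² = (3.857 / 0.60)² = 41.33.
Rounding up, n = 42.

n = 42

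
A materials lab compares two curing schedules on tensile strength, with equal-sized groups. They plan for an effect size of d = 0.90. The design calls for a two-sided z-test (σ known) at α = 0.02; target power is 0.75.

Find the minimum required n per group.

n = 23 per group

For power 0.75 need Φ(δ − z_{0.01}) = 0.75, so δ = z_{0.01} + z_{0.25} = 2.326 + 0.674 = 3.001.
(For δ > 0 the lower-tail rejection region contributes negligibly to power, so the one-term inversion is standard.)
δ = d·√(n/2) ⇒ n = 2(δ/d)² = 2 × (3.001 / 0.90)² = 22.23.
Rounding up, n = 23 per group.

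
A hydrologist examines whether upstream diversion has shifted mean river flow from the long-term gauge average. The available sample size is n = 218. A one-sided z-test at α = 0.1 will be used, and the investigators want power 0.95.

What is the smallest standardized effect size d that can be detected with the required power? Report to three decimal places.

d ≈ 0.198

Need Φ(δ − 1.282) = 0.95, so δ = 1.282 + 1.645 = 2.926.
δ = d·√n ⇒ d = δ/√n = 2.926/√218 = 0.1982.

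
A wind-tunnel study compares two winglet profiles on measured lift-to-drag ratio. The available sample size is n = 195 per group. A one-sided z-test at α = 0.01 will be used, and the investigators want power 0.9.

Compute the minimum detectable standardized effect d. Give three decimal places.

d ≈ 0.365

Need Φ(δ − 2.326) = 0.9, so δ = 2.326 + 1.282 = 3.608.
δ = d·√(n/2) ⇒ d = δ/√(n/2) = 3.608/√(195/2) = 0.3654.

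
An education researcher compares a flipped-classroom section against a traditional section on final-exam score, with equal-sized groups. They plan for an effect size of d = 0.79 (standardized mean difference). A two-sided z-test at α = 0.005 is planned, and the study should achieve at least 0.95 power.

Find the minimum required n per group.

Set Φ(δ − 2.807) = 0.95; then δ − 2.807 = Φ⁻¹(0.95) = 1.645, giving δ = 4.452.
(Ignoring the negligible lower-tail rejection probability gives the usual closed-form inversion.)
δ = d·√(n/2) ⇒ n = 2(δ/d)² = 2 × (4.452 / 0.79)² = 63.51.
Rounding up, n = 64 per group.

n = 64 per group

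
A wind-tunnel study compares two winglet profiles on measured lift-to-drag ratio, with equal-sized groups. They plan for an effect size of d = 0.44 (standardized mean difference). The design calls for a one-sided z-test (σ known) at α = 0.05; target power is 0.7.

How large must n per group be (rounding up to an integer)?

n = 49 per group

For power 0.7 need Φ(δ − z_{0.05}) = 0.7, so δ = z_{0.05} + z_{0.30} = 1.645 + 0.524 = 2.169.
δ = d·√(n/2) ⇒ n = 2(δ/d)² = 2 × (2.169 / 0.44)² = 48.61.
Rounding up, n = 49 per group.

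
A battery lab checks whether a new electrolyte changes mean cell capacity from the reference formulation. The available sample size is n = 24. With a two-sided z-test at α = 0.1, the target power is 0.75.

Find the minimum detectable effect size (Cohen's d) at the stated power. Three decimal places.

Need Φ(δ − 1.645) = 0.75, so δ = 1.645 + 0.674 = 2.319.
(Lower-tail contribution to power is negligible for δ > 0.)
δ = d·√n ⇒ d = δ/√n = 2.319/√24 = 0.4734.

d ≈ 0.473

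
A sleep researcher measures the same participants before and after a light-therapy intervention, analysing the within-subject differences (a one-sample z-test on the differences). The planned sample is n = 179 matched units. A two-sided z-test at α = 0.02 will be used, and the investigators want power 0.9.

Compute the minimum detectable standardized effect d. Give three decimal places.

d ≈ 0.270

Required noncentrality: δ = z_{0.01} + z_{0.10} = 2.326 + 1.282 = 3.608.
(Lower-tail contribution to power is negligible for δ > 0.)
δ = d·√n ⇒ d = δ/√n = 3.608/√179 = 0.2697.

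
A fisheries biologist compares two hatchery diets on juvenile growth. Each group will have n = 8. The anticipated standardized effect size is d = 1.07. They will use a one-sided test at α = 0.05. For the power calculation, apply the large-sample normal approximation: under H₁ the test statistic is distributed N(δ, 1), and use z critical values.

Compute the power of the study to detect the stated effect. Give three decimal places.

Noncentrality parameter: δ = d·√(n/2) = 1.07 × √(8/2) = 2.1400
Critical value for a one-sided test at α = 0.05: z_α = 1.645.
Power = Φ(δ − 1.645) = Φ(0.495) = 0.6898.

Power ≈ 0.690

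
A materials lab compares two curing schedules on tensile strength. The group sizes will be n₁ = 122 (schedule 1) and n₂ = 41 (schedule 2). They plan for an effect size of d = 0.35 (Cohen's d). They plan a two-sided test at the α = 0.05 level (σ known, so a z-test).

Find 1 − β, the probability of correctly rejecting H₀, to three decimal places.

Power ≈ 0.492

Noncentrality parameter: δ = d / √(1/n₁ + 1/n₂) = 0.35 / √(1/122 + 1/41) = 1.9389
Two-sided α = 0.05 → critical value z_{0.025} = 1.960.
Power = Φ(δ − 1.960) + Φ(−δ − 1.960) = Φ(-0.021) + Φ(-3.899) = 0.4916 + 0.0000 = 0.4916.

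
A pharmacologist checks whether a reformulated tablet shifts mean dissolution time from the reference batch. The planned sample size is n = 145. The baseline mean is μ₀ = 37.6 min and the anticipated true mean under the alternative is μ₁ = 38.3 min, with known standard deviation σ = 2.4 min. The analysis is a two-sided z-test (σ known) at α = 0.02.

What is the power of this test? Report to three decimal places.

Standardized effect: d = |μ₁ − μ₀| / σ = |38.3 − 37.6| / 2.4 = 0.2917
Noncentrality parameter: δ = d·√n = 0.2917 × √145 = 3.5121
Critical value for a two-sided test at α = 0.02: z_{α/2} = 2.326.
Power = Φ(δ − 2.326) + Φ(−δ − 2.326) = Φ(1.186) + Φ(-5.838) = 0.8821 + 0.0000 = 0.8821.

Power ≈ 0.882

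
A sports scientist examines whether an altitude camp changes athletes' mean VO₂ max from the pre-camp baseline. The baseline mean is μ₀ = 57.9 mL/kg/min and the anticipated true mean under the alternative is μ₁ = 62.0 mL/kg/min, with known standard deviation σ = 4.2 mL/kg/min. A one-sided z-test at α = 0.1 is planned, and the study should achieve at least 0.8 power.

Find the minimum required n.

Standardized effect: d = |μ₁ − μ₀| / σ = |62.0 − 57.9| / 4.2 = 0.9762
For power 0.8 need Φ(δ − z_{0.1}) = 0.8, so δ = z_{0.1} + z_{0.20} = 1.282 + 0.842 = 2.123.
δ = d·√n ⇒ n = (δ/d)² = (2.123 / 0.9762)² = 4.73.
Rounding up, n = 5.

n = 5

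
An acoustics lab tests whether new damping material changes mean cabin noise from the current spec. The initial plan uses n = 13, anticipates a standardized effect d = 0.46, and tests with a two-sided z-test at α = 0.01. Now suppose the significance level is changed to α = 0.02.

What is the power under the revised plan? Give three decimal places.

Power ≈ 0.252

δ = d·√n = 0.46 × √13 = 1.6586 (unchanged). New critical value: z_{0.01} = 2.326.
Revised power = Φ(δ − 2.326) + Φ(−δ − 2.326) = Φ(-0.668) + Φ(-3.985) = 0.2521 + 0.0000 = 0.2522.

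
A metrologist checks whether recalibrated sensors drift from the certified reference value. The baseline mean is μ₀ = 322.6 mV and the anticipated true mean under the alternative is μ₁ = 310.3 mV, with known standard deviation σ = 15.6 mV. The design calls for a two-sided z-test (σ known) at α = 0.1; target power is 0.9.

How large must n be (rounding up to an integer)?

n = 14

Standardized effect: d = |μ₁ − μ₀| / σ = |310.3 − 322.6| / 15.6 = 0.7885
Set Φ(δ − 1.645) = 0.9; then δ − 1.645 = Φ⁻¹(0.9) = 1.282, giving δ = 2.926.
(The Φ(−δ − z_{α/2}) term is vanishingly small for δ > 0 and is dropped in the standard sample-size formula.)
δ = d·√n ⇒ n = (δ/d)² = (2.926 / 0.7885)² = 13.78.
Rounding up, n = 14.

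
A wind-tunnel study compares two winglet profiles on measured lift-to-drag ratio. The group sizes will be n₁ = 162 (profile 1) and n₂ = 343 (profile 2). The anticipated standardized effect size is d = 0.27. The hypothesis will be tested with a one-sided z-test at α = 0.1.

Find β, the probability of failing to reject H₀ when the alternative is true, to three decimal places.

β ≈ 0.060

Noncentrality parameter: δ = d / √(1/n₁ + 1/n₂) = 0.27 / √(1/162 + 1/343) = 2.8322
One-sided α = 0.1 → critical value z_{0.1} = 1.282.
Power = Φ(δ − 1.282) = Φ(1.551) = 0.9395.
Type II error: β = 1 − power = 1 − 0.9395 = 0.0605.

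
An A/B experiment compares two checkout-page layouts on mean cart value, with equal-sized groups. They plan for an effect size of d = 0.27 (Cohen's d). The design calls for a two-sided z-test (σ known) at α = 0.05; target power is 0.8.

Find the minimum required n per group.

n = 216 per group

Set Φ(δ − 1.960) = 0.8; then δ − 1.960 = Φ⁻¹(0.8) = 0.842, giving δ = 2.802.
(The Φ(−δ − z_{α/2}) term is vanishingly small for δ > 0 and is dropped in the standard sample-size formula.)
δ = d·√(n/2) ⇒ n = 2(δ/d)² = 2 × (2.802 / 0.27)² = 215.33.
Rounding up, n = 216 per group.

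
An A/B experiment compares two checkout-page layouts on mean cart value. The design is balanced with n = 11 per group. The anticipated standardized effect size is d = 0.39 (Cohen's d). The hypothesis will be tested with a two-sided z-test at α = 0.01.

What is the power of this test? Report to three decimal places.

Power ≈ 0.049

Noncentrality parameter: δ = d·√(n/2) = 0.39 × √(11/2) = 0.9146
Critical value for a two-sided test at α = 0.01: z_{α/2} = 2.576.
Power = Φ(δ − 2.576) + Φ(−δ − 2.576) = Φ(-1.661) + Φ(-3.490) = 0.0483 + 0.0002 = 0.0486.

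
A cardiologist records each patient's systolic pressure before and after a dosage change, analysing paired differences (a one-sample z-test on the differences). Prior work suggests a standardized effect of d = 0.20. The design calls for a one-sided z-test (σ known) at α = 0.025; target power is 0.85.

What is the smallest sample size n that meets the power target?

Set Φ(δ − 1.960) = 0.85; then δ − 1.960 = Φ⁻¹(0.85) = 1.036, giving δ = 2.996.
δ = d·√n ⇒ n = (δ/d)² = (2.996 / 0.20)² = 224.46.
Round up to the next whole unit.

n = 225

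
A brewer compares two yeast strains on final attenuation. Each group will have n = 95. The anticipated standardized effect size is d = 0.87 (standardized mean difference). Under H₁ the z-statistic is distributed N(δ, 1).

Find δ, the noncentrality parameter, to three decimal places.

δ ≈ 5.996

The noncentrality parameter scales effect size by the design's sample-size factor: δ = d·√(n/2) = 0.87 × √(95/2) = 5.9961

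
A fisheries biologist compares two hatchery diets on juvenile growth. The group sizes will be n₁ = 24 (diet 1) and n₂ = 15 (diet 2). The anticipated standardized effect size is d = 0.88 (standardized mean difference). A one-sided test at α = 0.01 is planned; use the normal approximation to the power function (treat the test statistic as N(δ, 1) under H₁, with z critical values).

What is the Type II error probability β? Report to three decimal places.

β ≈ 0.364

Noncentrality parameter: δ = d / √(1/n₁ + 1/n₂) = 0.88 / √(1/24 + 1/15) = 2.6736
One-sided α = 0.01 → critical value z_{0.01} = 2.326.
Power = P(Z > 2.326 − δ) = Φ(0.347) = 0.6358.
Type II error: β = 1 − power = 1 − 0.6358 = 0.3642.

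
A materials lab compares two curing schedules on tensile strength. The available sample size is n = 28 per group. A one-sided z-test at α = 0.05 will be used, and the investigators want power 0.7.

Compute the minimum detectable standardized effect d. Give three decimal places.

Required noncentrality: δ = z_{0.05} + z_{0.30} = 1.645 + 0.524 = 2.169.
δ = d·√(n/2) ⇒ d = δ/√(n/2) = 2.169/√(28/2) = 0.5798.

d ≈ 0.580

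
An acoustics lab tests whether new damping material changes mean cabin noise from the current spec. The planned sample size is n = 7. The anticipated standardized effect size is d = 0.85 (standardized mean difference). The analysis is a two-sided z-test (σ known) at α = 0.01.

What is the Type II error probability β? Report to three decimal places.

Noncentrality parameter: δ = d·√n = 0.85 × √7 = 2.2489
Critical value for a two-sided test at α = 0.01: z_{α/2} = 2.576.
Power = Φ(δ − 2.576) + Φ(−δ − 2.576) = Φ(-0.327) + Φ(-4.825) = 0.3719 + 0.0000 = 0.3719.
Type II error: β = 1 − power = 1 − 0.3719 = 0.6281.

β ≈ 0.628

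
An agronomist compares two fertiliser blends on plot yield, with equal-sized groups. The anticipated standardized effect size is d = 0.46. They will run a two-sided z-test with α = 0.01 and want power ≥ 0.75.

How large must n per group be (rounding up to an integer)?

Set Φ(δ − 2.576) = 0.75; then δ − 2.576 = Φ⁻¹(0.75) = 0.674, giving δ = 3.250.
(The Φ(−δ − z_{α/2}) term is vanishingly small for δ > 0 and is dropped in the standard sample-size formula.)
δ = d·√(n/2) ⇒ n = 2(δ/d)² = 2 × (3.250 / 0.46)² = 99.85.
Round up to the next whole unit.

n = 100 per group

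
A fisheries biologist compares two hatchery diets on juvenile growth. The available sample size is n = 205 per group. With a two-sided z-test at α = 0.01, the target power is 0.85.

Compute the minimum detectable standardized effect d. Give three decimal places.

Need Φ(δ − 2.576) = 0.85, so δ = 2.576 + 1.036 = 3.612.
(Lower-tail contribution to power is negligible for δ > 0.)
δ = d·√(n/2) ⇒ d = δ/√(n/2) = 3.612/√(205/2) = 0.3568.

d ≈ 0.357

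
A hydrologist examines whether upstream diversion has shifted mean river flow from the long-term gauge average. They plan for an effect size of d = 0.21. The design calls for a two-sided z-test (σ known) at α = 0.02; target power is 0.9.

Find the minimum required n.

For power 0.9 need Φ(δ − z_{0.01}) = 0.9, so δ = z_{0.01} + z_{0.10} = 2.326 + 1.282 = 3.608.
(For δ > 0 the lower-tail rejection region contributes negligibly to power, so the one-term inversion is standard.)
δ = d·√n ⇒ n = (δ/d)² = (3.608 / 0.21)² = 295.17.
Round up to the next whole unit.

n = 296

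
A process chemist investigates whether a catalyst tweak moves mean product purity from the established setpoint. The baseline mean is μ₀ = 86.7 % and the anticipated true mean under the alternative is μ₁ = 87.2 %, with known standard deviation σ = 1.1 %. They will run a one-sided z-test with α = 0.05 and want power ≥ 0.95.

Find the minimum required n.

n = 53

Standardized effect: d = |μ₁ − μ₀| / σ = |87.2 − 86.7| / 1.1 = 0.4545
For power 0.95 need Φ(δ − z_{0.05}) = 0.95, so δ = z_{0.05} + z_{0.05} = 1.645 + 1.645 = 3.290.
δ = d·√n ⇒ n = (δ/d)² = (3.290 / 0.4545)² = 52.38.
Round up to the next whole unit.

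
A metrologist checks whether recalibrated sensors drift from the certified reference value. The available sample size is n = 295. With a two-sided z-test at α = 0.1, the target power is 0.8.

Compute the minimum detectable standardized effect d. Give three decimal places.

d ≈ 0.145

Required noncentrality: δ = z_{0.05} + z_{0.20} = 1.645 + 0.842 = 2.486.
(Lower-tail contribution to power is negligible for δ > 0.)
δ = d·√n ⇒ d = δ/√n = 2.486/√295 = 0.1448.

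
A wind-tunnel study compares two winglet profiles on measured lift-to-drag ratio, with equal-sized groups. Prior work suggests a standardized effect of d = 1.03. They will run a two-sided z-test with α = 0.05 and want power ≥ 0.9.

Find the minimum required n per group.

For power 0.9 need Φ(δ − z_{0.025}) = 0.9, so δ = z_{0.025} + z_{0.10} = 1.960 + 1.282 = 3.242.
(Ignoring the negligible lower-tail rejection probability gives the usual closed-form inversion.)
δ = d·√(n/2) ⇒ n = 2(δ/d)² = 2 × (3.242 / 1.03)² = 19.81.
Rounding up, n = 20 per group.

n = 20 per group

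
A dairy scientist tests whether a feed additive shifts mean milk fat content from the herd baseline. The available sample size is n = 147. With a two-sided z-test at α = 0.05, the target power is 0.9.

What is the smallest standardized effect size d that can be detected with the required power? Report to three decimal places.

d ≈ 0.267

Required noncentrality: δ = z_{0.025} + z_{0.10} = 1.960 + 1.282 = 3.242.
(The second rejection-region term Φ(−δ − z_{α/2}) is negligible and dropped.)
δ = d·√n ⇒ d = δ/√n = 3.242/√147 = 0.2674.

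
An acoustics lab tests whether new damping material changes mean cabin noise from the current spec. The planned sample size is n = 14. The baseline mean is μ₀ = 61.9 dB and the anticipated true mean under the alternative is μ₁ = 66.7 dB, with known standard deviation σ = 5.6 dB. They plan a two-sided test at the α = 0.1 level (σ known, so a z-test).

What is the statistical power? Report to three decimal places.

Power ≈ 0.941

Standardized effect: d = |μ₁ − μ₀| / σ = |66.7 − 61.9| / 5.6 = 0.8571
Noncentrality parameter: δ = d·√n = 0.8571 × √14 = 3.2071
Two-sided α = 0.1 → critical value z_{0.05} = 1.645.
Power = Φ(δ − 1.645) + Φ(−δ − 1.645) = Φ(1.562) + Φ(-4.852) = 0.9409 + 0.0000 = 0.9409.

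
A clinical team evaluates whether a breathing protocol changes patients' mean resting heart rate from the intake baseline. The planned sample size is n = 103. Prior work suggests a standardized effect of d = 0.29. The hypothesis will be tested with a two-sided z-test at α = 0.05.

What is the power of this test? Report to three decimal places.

Noncentrality parameter: δ = d·√n = 0.29 × √103 = 2.9432
Critical value for a two-sided test at α = 0.05: z_{α/2} = 1.960.
Power = Φ(δ − 1.960) + Φ(−δ − 1.960) = Φ(0.983) + Φ(-4.903) = 0.8372 + 0.0000 = 0.8372.

Power ≈ 0.837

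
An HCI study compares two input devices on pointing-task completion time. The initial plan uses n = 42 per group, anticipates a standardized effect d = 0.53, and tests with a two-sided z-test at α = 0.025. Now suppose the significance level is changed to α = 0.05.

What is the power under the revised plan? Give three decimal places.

δ = d·√(n/2) = 0.53 × √(42/2) = 2.4288 (unchanged). New critical value: z_{0.025} = 1.960.
Revised power = Φ(δ − 1.960) + Φ(−δ − 1.960) = Φ(0.469) + Φ(-4.389) = 0.6804 + 0.0000 = 0.6804.

Power ≈ 0.680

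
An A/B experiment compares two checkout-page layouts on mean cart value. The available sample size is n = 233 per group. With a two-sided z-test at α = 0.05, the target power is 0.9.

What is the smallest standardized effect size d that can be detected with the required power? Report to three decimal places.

Need Φ(δ − 1.960) = 0.9, so δ = 1.960 + 1.282 = 3.242.
(Lower-tail contribution to power is negligible for δ > 0.)
δ = d·√(n/2) ⇒ d = δ/√(n/2) = 3.242/√(233/2) = 0.3003.

d ≈ 0.300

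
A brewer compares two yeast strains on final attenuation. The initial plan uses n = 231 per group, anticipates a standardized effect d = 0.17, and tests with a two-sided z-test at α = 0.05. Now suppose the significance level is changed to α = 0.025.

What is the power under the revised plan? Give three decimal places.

Power ≈ 0.339

δ = d·√(n/2) = 0.17 × √(231/2) = 1.8270 (unchanged). New critical value: z_{0.0125} = 2.241.
Revised power = Φ(δ − 2.241) + Φ(−δ − 2.241) = Φ(-0.414) + Φ(-4.068) = 0.3393 + 0.0000 = 0.3393.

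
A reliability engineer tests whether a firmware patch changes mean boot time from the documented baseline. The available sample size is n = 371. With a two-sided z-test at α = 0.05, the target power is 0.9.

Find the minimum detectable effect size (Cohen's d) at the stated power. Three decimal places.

Need Φ(δ − 1.960) = 0.9, so δ = 1.960 + 1.282 = 3.242.
(The second rejection-region term Φ(−δ − z_{α/2}) is negligible and dropped.)
δ = d·√n ⇒ d = δ/√n = 3.242/√371 = 0.1683.

d ≈ 0.168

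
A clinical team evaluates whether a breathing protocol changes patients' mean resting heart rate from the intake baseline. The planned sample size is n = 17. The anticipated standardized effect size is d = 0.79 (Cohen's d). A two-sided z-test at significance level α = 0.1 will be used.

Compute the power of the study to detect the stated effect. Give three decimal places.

Power ≈ 0.947

Noncentrality parameter: δ = d·√n = 0.79 × √17 = 3.2573
Two-sided α = 0.1 → critical value z_{0.05} = 1.645.
Power = Φ(δ − 1.645) + Φ(−δ − 1.645) = Φ(1.612) + Φ(-4.902) = 0.9466 + 0.0000 = 0.9466.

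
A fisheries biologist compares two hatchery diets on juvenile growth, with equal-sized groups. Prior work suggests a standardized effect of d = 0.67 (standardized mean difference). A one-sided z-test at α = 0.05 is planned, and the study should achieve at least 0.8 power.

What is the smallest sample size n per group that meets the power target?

Set Φ(δ − 1.645) = 0.8; then δ − 1.645 = Φ⁻¹(0.8) = 0.842, giving δ = 2.486.
δ = d·√(n/2) ⇒ n = 2(δ/d)² = 2 × (2.486 / 0.67)² = 27.55.
Round up to the next whole unit.

n = 28 per group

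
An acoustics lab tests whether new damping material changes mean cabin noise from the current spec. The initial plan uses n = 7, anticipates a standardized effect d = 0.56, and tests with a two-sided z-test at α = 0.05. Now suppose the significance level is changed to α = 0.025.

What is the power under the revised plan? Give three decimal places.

Power ≈ 0.224

δ = d·√n = 0.56 × √7 = 1.4816 (unchanged). New critical value: z_{0.0125} = 2.241.
Revised power = Φ(δ − 2.241) + Φ(−δ − 2.241) = Φ(-0.760) + Φ(-3.723) = 0.2237 + 0.0001 = 0.2238.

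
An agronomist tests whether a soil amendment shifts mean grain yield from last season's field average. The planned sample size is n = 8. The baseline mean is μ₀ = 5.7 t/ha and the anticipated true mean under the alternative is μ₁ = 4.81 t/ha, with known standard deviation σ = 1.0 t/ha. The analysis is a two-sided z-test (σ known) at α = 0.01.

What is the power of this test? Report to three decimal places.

Power ≈ 0.477

Standardized effect: d = |μ₁ − μ₀| / σ = |4.81 − 5.7| / 1.0 = 0.8900
Noncentrality parameter: λ = d·√n = 0.8900 × √8 = 2.5173
Critical value for a two-sided test at α = 0.01: z_{α/2} = 2.576.
Power = Φ(λ − 2.576) + Φ(−λ − 2.576) = Φ(-0.059) + Φ(-5.093) = 0.4767 + 0.0000 = 0.4767.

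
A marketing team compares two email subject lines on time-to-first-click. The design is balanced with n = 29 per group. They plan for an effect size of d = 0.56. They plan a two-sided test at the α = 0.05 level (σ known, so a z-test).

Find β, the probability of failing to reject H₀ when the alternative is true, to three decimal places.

Noncentrality parameter: δ = d·√(n/2) = 0.56 × √(29/2) = 2.1324
Critical value for a two-sided test at α = 0.05: z_{α/2} = 1.960.
Power = Φ(δ − 1.960) + Φ(−δ − 1.960) = Φ(0.172) + Φ(-4.092) = 0.5685 + 0.0000 = 0.5685.
Type II error: β = 1 − power = 1 − 0.5685 = 0.4315.

β ≈ 0.432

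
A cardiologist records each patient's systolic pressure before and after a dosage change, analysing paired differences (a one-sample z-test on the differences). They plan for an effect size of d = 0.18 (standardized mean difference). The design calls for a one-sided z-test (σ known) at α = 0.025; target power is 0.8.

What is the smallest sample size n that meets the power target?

For power 0.8 need Φ(δ − z_{0.025}) = 0.8, so δ = z_{0.025} + z_{0.20} = 1.960 + 0.842 = 2.802.
δ = d·√n ⇒ n = (δ/d)² = (2.802 / 0.18)² = 242.25.
Round up to the next whole unit.

n = 243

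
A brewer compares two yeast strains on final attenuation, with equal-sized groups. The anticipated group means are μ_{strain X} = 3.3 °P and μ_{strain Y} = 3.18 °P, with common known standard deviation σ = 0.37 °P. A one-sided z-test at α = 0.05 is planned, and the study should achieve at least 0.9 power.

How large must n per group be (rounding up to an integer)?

n = 163 per group

Standardized effect: d = |μ_{strain X} − μ_{strain Y}| / σ = |3.3 − 3.18| / 0.37 = 0.3243
Set Φ(δ − 1.645) = 0.9; then δ − 1.645 = Φ⁻¹(0.9) = 1.282, giving δ = 2.926.
δ = d·√(n/2) ⇒ n = 2(δ/d)² = 2 × (2.926 / 0.3243)² = 162.83.
Rounding up, n = 163 per group.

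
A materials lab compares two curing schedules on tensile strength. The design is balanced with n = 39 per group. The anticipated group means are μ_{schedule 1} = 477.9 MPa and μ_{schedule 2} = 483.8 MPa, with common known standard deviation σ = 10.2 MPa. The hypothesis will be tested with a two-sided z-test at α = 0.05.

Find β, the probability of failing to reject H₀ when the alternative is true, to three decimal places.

Standardized effect: d = |μ_{schedule 1} − μ_{schedule 2}| / σ = |477.9 − 483.8| / 10.2 = 0.5784
Noncentrality parameter: λ = d·√(n/2) = 0.5784 × √(39/2) = 2.5543
Two-sided α = 0.05 → critical value z_{0.025} = 1.960.
Power = Φ(λ − 1.960) + Φ(−λ − 1.960) = Φ(0.594) + Φ(-4.514) = 0.7239 + 0.0000 = 0.7239.
Type II error: β = 1 − power = 1 − 0.7239 = 0.2761.

β ≈ 0.276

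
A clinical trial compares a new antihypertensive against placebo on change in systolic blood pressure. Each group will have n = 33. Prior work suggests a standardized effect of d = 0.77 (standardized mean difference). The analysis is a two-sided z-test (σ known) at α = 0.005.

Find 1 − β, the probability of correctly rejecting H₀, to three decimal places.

Noncentrality parameter: δ = d·√(n/2) = 0.77 × √(33/2) = 3.1278
Critical value for a two-sided test at α = 0.005: z_{α/2} = 2.807.
Power = Φ(δ − 2.807) + Φ(−δ − 2.807) = Φ(0.321) + Φ(-5.935) = 0.6258 + 0.0000 = 0.6258.

Power ≈ 0.626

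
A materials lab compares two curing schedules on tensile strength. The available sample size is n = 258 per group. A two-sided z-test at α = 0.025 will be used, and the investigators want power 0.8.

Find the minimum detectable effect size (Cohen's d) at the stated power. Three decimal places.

Need Φ(δ − 2.241) = 0.8, so δ = 2.241 + 0.842 = 3.083.
(The second rejection-region term Φ(−δ − z_{α/2}) is negligible and dropped.)
δ = d·√(n/2) ⇒ d = δ/√(n/2) = 3.083/√(258/2) = 0.2714.

d ≈ 0.271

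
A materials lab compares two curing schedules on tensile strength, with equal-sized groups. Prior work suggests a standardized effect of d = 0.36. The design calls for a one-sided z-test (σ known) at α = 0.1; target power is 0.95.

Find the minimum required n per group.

Set Φ(δ − 1.282) = 0.95; then δ − 1.282 = Φ⁻¹(0.95) = 1.645, giving δ = 2.926.
δ = d·√(n/2) ⇒ n = 2(δ/d)² = 2 × (2.926 / 0.36)² = 132.16.
Round up to the next whole unit.

n = 133 per group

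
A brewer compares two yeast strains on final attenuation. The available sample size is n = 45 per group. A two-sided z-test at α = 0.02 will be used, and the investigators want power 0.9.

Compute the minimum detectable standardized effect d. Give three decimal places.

d ≈ 0.761

Required noncentrality: δ = z_{0.01} + z_{0.10} = 2.326 + 1.282 = 3.608.
(The second rejection-region term Φ(−δ − z_{α/2}) is negligible and dropped.)
δ = d·√(n/2) ⇒ d = δ/√(n/2) = 3.608/√(45/2) = 0.7606.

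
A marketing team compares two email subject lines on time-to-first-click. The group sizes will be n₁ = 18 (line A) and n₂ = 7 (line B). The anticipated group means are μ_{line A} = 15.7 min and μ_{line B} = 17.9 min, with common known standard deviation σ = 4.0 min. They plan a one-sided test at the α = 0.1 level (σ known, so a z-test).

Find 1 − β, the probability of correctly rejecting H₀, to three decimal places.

Power ≈ 0.481

Standardized effect: d = |μ_{line A} − μ_{line B}| / σ = |15.7 − 17.9| / 4.0 = 0.5500
Noncentrality parameter: δ = d / √(1/n₁ + 1/n₂) = 0.5500 / √(1/18 + 1/7) = 1.2347
One-sided α = 0.1 → critical value z_{0.1} = 1.282.
Power = Φ(δ − 1.282) = Φ(-0.047) = 0.4813.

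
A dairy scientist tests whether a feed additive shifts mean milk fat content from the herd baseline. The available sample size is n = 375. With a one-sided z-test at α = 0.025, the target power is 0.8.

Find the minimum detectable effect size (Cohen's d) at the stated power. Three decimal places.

d ≈ 0.145

Required noncentrality: δ = z_{0.025} + z_{0.20} = 1.960 + 0.842 = 2.802.
δ = d·√n ⇒ d = δ/√n = 2.802/√375 = 0.1447.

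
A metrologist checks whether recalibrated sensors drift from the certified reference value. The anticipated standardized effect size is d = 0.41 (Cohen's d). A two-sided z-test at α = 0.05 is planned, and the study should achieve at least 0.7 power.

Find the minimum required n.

n = 37

Set Φ(δ − 1.960) = 0.7; then δ − 1.960 = Φ⁻¹(0.7) = 0.524, giving δ = 2.484.
(Ignoring the negligible lower-tail rejection probability gives the usual closed-form inversion.)
δ = d·√n ⇒ n = (δ/d)² = (2.484 / 0.41)² = 36.72.
Rounding up, n = 37.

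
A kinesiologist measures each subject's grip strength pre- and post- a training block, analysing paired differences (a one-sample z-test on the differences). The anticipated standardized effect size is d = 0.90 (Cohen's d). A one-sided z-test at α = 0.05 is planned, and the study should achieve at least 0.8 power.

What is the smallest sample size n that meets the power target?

Set Φ(δ − 1.645) = 0.8; then δ − 1.645 = Φ⁻¹(0.8) = 0.842, giving δ = 2.486.
δ = d·√n ⇒ n = (δ/d)² = (2.486 / 0.90)² = 7.63.
Rounding up, n = 8.

n = 8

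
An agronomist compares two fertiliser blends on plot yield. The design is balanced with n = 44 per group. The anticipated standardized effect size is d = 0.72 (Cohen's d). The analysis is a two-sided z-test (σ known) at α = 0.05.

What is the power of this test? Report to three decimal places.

Noncentrality parameter: λ = d·√(n/2) = 0.72 × √(44/2) = 3.3771
Two-sided α = 0.05 → critical value z_{0.025} = 1.960.
Power = Φ(λ − 1.960) + Φ(−λ − 1.960) = Φ(1.417) + Φ(-5.337) = 0.9218 + 0.0000 = 0.9218.

Power ≈ 0.922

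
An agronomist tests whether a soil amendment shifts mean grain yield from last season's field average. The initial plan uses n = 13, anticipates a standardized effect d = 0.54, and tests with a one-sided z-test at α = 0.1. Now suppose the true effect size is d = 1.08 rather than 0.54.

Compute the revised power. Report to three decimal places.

With d = 1.08: δ = d·√n = 1.08 × √13 = 3.8940. Critical value z_{0.1} = 1.282.
Revised power = P(Z > 1.282 − δ) = Φ(2.612) = 0.9955.

Power ≈ 0.996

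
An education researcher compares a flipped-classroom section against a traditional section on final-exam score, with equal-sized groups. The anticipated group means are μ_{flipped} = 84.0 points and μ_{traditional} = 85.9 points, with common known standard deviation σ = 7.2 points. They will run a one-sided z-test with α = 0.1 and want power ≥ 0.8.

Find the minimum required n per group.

n = 130 per group

Standardized effect: d = |μ_{flipped} − μ_{traditional}| / σ = |84.0 − 85.9| / 7.2 = 0.2639
Set Φ(δ − 1.282) = 0.8; then δ − 1.282 = Φ⁻¹(0.8) = 0.842, giving δ = 2.123.
δ = d·√(n/2) ⇒ n = 2(δ/d)² = 2 × (2.123 / 0.2639)² = 129.47.
Rounding up, n = 130 per group.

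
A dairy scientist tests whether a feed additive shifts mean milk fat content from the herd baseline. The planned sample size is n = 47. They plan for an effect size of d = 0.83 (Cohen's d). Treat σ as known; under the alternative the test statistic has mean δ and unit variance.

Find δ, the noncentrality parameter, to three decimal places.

δ = d·√n = 0.83 × √47 = 5.6902

δ ≈ 5.690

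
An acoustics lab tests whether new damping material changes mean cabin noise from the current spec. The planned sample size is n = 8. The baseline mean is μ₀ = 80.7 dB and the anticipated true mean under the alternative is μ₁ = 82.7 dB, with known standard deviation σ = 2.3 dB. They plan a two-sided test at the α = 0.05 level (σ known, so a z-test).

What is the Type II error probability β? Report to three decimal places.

β ≈ 0.309

Standardized effect: d = |μ₁ − μ₀| / σ = |82.7 − 80.7| / 2.3 = 0.8696
Noncentrality parameter: δ = d·√n = 0.8696 × √8 = 2.4595
Two-sided α = 0.05 → critical value z_{0.025} = 1.960.
Power = Φ(δ − 1.960) + Φ(−δ − 1.960) = Φ(0.500) + Φ(-4.419) = 0.6913 + 0.0000 = 0.6913.
Type II error: β = 1 − power = 1 − 0.6913 = 0.3087.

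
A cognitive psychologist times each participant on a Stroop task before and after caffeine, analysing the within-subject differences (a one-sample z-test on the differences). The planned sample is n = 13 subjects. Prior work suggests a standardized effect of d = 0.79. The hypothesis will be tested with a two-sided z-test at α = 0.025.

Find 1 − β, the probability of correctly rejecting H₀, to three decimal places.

Noncentrality parameter: δ = d·√n = 0.79 × √13 = 2.8484
Two-sided α = 0.025 → critical value z_{0.0125} = 2.241.
Power = Φ(δ − 2.241) + Φ(−δ − 2.241) = Φ(0.607) + Φ(-5.090) = 0.7281 + 0.0000 = 0.7281.

Power ≈ 0.728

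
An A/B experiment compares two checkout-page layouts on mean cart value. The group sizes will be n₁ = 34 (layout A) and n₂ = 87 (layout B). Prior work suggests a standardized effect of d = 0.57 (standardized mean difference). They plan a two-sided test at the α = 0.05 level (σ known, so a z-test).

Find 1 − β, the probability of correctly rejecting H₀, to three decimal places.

Noncentrality parameter: δ = d / √(1/n₁ + 1/n₂) = 0.57 / √(1/34 + 1/87) = 2.8183
Two-sided α = 0.05 → critical value z_{0.025} = 1.960.
Power = Φ(δ − 1.960) + Φ(−δ − 1.960) = Φ(0.858) + Φ(-4.778) = 0.8046 + 0.0000 = 0.8046.

Power ≈ 0.805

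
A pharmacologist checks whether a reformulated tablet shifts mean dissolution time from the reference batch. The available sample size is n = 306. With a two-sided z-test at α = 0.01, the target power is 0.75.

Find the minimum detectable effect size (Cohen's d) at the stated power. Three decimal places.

Required noncentrality: δ = z_{0.005} + z_{0.25} = 2.576 + 0.674 = 3.250.
(The second rejection-region term Φ(−δ − z_{α/2}) is negligible and dropped.)
δ = d·√n ⇒ d = δ/√n = 3.250/√306 = 0.1858.

d ≈ 0.186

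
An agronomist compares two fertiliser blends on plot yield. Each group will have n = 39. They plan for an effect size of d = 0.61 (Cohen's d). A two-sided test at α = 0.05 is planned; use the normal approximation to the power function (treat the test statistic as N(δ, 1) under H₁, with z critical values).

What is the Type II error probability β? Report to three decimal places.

β ≈ 0.232

Noncentrality parameter: δ = d·√(n/2) = 0.61 × √(39/2) = 2.6937
Critical value for a two-sided test at α = 0.05: z_{α/2} = 1.960.
Power = Φ(δ − 1.960) + Φ(−δ − 1.960) = Φ(0.734) + Φ(-4.654) = 0.7684 + 0.0000 = 0.7684.
Type II error: β = 1 − power = 1 − 0.7684 = 0.2316.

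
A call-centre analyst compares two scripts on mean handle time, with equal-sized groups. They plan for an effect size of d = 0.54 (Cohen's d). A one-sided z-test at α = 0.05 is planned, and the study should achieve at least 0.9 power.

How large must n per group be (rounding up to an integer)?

n = 59 per group

For power 0.9 need Φ(δ − z_{0.05}) = 0.9, so δ = z_{0.05} + z_{0.10} = 1.645 + 1.282 = 2.926.
δ = d·√(n/2) ⇒ n = 2(δ/d)² = 2 × (2.926 / 0.54)² = 58.74.
Rounding up, n = 59 per group.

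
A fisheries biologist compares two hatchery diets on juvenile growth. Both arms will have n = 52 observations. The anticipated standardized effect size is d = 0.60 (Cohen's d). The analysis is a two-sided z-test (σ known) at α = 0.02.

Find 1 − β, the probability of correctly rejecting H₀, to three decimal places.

Noncentrality parameter: λ = d·√(n/2) = 0.60 × √(52/2) = 3.0594
Two-sided α = 0.02 → critical value z_{0.01} = 2.326.
Power = Φ(λ − 2.326) + Φ(−λ − 2.326) = Φ(0.733) + Φ(-5.386) = 0.7682 + 0.0000 = 0.7682.

Power ≈ 0.768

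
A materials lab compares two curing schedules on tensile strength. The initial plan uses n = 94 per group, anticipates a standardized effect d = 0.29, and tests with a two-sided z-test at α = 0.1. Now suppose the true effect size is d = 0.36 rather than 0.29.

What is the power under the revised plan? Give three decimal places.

With d = 0.36: δ = d·√(n/2) = 0.36 × √(94/2) = 2.4680. Critical value z_{0.05} = 1.645.
Revised power = Φ(δ − 1.645) + Φ(−δ − 1.645) = Φ(0.823) + Φ(-4.113) = 0.7948 + 0.0000 = 0.7948.

Power ≈ 0.795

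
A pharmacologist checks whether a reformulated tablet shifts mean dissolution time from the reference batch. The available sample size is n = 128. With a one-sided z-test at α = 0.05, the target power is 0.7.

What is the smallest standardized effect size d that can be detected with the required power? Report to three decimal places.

Required noncentrality: δ = z_{0.05} + z_{0.30} = 1.645 + 0.524 = 2.169.
δ = d·√n ⇒ d = δ/√n = 2.169/√128 = 0.1917.

d ≈ 0.192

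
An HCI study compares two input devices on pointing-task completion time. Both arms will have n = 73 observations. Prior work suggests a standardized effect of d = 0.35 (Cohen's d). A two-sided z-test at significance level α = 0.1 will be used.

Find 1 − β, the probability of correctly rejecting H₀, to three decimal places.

Power ≈ 0.681

Noncentrality parameter: δ = d·√(n/2) = 0.35 × √(73/2) = 2.1145
Critical value for a two-sided test at α = 0.1: z_{α/2} = 1.645.
Power = Φ(δ − 1.645) + Φ(−δ − 1.645) = Φ(0.470) + Φ(-3.759) = 0.6807 + 0.0001 = 0.6808.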